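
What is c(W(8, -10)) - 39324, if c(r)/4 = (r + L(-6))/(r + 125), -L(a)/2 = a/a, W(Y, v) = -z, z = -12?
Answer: -5387348/137 ≈ -39324.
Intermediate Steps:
W(Y, v) = 12 (W(Y, v) = -1*(-12) = 12)
L(a) = -2 (L(a) = -2*a/a = -2*1 = -2)
c(r) = 4*(-2 + r)/(125 + r) (c(r) = 4*((r - 2)/(r + 125)) = 4*((-2 + r)/(125 + r)) = 4*(-2 + r)/(125 + r))
c(W(8, -10)) - 39324 = 4*(-2 + 12)/(125 + 12) - 39324 = 4*10/137 - 39324 = 4*(1/137)*10 - 39324 = 40/137 - 39324 = -5387348/137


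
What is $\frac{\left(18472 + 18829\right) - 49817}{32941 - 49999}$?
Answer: $\frac{2086}{2843} \approx 0.73373$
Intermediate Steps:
$\frac{\left(18472 + 18829\right) - 49817}{32941 - 49999} = \frac{37301 - 49817}{-17058} = \left(-12516\right) \left(- \frac{1}{17058}\right) = \frac{2086}{2843}$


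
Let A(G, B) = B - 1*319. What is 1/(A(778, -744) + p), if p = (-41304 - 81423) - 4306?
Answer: -1/128096 ≈ -7.8066e-6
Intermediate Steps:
p = -127033 (p = -122727 - 4306 = -127033)
A(G, B) = -319 + B (A(G, B) = B - 319 = -319 + B)
1/(A(778, -744) + p) = 1/((-319 - 744) - 127033) = 1/(-1063 - 127033) = 1/(-128096) = -1/128096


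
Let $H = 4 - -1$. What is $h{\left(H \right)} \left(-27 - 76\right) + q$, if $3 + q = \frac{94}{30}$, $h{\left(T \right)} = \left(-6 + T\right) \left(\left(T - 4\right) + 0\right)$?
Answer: $\frac{1547}{15} \approx 103.13$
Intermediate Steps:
$H = 5$ ($H = 4 + 1 = 5$)
$h{\left(T \right)} = \left(-6 + T\right) \left(-4 + T\right)$ ($h{\left(T \right)} = \left(-6 + T\right) \left(\left(T - 4\right) + 0\right) = \left(-6 + T\right) \left(\left(-4 + T\right) + 0\right) = \left(-6 + T\right) \left(-4 + T\right)$)
$q = \frac{2}{15}$ ($q = -3 + \frac{94}{30} = -3 + 94 \cdot \frac{1}{30} = -3 + \frac{47}{15} = \frac{2}{15} \approx 0.13333$)
$h{\left(H \right)} \left(-27 - 76\right) + q = \left(24 + 5^{2} - 50\right) \left(-27 - 76\right) + \frac{2}{15} = \left(24 + 25 - 50\right) \left(-103\right) + \frac{2}{15} = \left(-1\right) \left(-103\right) + \frac{2}{15} = 103 + \frac{2}{15} = \frac{1547}{15}$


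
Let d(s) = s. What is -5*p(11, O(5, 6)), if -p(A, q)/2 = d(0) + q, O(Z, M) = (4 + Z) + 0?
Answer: 90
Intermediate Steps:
O(Z, M) = 4 + Z
p(A, q) = -2*q (p(A, q) = -2*(0 + q) = -2*q)
-5*p(11, O(5, 6)) = -(-10)*(4 + 5) = -(-10)*9 = -5*(-18) = 90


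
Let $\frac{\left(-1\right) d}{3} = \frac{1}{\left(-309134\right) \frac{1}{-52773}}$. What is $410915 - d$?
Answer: $\frac{18146850847}{44162} \approx 4.1092 \cdot 10^{5}$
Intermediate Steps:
$d = - \frac{22617}{44162}$ ($d = - \frac{3}{\left(-309134\right) \frac{1}{-52773}} = - \frac{3}{\left(-309134\right) \left(- \frac{1}{52773}\right)} = - \frac{3}{\frac{44162}{7539}} = \left(-3\right) \frac{7539}{44162} = - \frac{22617}{44162} \approx -0.51214$)
$410915 - d = 410915 - - \frac{22617}{44162} = 410915 + \frac{22617}{44162} = \frac{18146850847}{44162}$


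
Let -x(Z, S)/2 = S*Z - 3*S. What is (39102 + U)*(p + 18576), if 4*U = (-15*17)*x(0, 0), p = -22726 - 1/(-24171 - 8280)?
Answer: -1755310273066/10817 ≈ -1.6227e+8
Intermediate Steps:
x(Z, S) = 6*S - 2*S*Z (x(Z, S) = -2*(S*Z - 3*S) = -2*(-3*S + S*Z) = 6*S - 2*S*Z)
p = -737481425/32451 (p = -22726 - 1/(-32451) = -22726 - 1*(-1/32451) = -22726 + 1/32451 = -737481425/32451 ≈ -22726.)
U = 0 (U = ((-15*17)*(2*0*(3 - 1*0)))/4 = (-510*0*(3 + 0))/4 = (-510*0*3)/4 = (-255*0)/4 = (¼)*0 = 0)
(39102 + U)*(p + 18576) = (39102 + 0)*(-737481425/32451 + 18576) = 39102*(-134671649/32451) = -1755310273066/10817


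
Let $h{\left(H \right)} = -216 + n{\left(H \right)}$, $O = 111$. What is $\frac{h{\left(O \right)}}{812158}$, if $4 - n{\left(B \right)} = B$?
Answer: $- \frac{19}{47774} \approx -0.00039771$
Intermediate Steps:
$n{\left(B \right)} = 4 - B$
$h{\left(H \right)} = -212 - H$ ($h{\left(H \right)} = -216 - \left(-4 + H\right) = -212 - H$)
$\frac{h{\left(O \right)}}{812158} = \frac{-212 - 111}{812158} = \left(-212 - 111\right) \frac{1}{812158} = \left(-323\right) \frac{1}{812158} = - \frac{19}{47774}$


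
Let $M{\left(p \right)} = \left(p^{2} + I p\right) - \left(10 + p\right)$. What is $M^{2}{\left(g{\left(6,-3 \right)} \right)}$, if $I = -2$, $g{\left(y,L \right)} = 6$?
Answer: $64$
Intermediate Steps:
$M{\left(p \right)} = -10 + p^{2} - 3 p$ ($M{\left(p \right)} = \left(p^{2} - 2 p\right) - \left(10 + p\right) = -10 + p^{2} - 3 p$)
$M^{2}{\left(g{\left(6,-3 \right)} \right)} = \left(-10 + 6^{2} - 18\right)^{2} = \left(-10 + 36 - 18\right)^{2} = 8^{2} = 64$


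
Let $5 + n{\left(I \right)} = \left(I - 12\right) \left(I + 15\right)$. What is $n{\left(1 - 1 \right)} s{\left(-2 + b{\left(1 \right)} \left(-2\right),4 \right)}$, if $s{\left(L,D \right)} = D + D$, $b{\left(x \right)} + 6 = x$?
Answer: $-1480$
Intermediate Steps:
$b{\left(x \right)} = -6 + x$
$s{\left(L,D \right)} = 2 D$
$n{\left(I \right)} = -5 + \left(-12 + I\right) \left(15 + I\right)$ ($n{\left(I \right)} = -5 + \left(I - 12\right) \left(I + 15\right) = -5 + \left(-12 + I\right) \left(15 + I\right)$)
$n{\left(1 - 1 \right)} s{\left(-2 + b{\left(1 \right)} \left(-2\right),4 \right)} = \left(-185 + \left(1 - 1\right)^{2} + 3 \left(1 - 1\right)\right) 2 \cdot 4 = \left(-185 + 0^{2} + 3 \cdot 0\right) 8 = \left(-185 + 0 + 0\right) 8 = \left(-185\right) 8 = -1480$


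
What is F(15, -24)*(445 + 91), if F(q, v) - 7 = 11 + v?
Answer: -3216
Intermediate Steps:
F(q, v) = 18 + v (F(q, v) = 7 + (11 + v) = 18 + v)
F(15, -24)*(445 + 91) = (18 - 24)*(445 + 91) = -6*536 = -3216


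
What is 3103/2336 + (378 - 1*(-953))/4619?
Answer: 17441973/10789984 ≈ 1.6165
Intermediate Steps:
3103/2336 + (378 - 1*(-953))/4619 = 3103*(1/2336) + (378 + 953)*(1/4619) = 3103/2336 + 1331*(1/4619) = 3103/2336 + 1331/4619 = 17441973/10789984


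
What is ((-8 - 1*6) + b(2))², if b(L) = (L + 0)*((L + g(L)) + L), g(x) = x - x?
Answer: 36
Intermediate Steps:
g(x) = 0
b(L) = 2*L² (b(L) = (L + 0)*((L + 0) + L) = L*(L + L) = L*(2*L) = 2*L²)
((-8 - 1*6) + b(2))² = ((-8 - 1*6) + 2*2²)² = ((-8 - 6) + 2*4)² = (-14 + 8)² = (-6)² = 36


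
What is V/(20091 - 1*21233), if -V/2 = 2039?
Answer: 2039/571 ≈ 3.5709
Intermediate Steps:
V = -4078 (V = -2*2039 = -4078)
V/(20091 - 1*21233) = -4078/(20091 - 1*21233) = -4078/(20091 - 21233) = -4078/(-1142) = -4078*(-1/1142) = 2039/571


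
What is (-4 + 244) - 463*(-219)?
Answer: 101637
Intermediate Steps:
(-4 + 244) - 463*(-219) = 240 + 101397 = 101637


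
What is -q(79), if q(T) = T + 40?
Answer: -119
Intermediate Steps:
q(T) = 40 + T
-q(79) = -(40 + 79) = -1*119 = -119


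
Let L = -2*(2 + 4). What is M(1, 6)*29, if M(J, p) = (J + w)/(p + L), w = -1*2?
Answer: 29/6 ≈ 4.8333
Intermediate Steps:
w = -2
L = -12 (L = -2*6 = -12)
M(J, p) = (-2 + J)/(-12 + p) (M(J, p) = (J - 2)/(p - 12) = (-2 + J)/(-12 + p))
M(1, 6)*29 = ((-2 + 1)/(-12 + 6))*29 = (-1/(-6))*29 = -⅙*(-1)*29 = (⅙)*29 = 29/6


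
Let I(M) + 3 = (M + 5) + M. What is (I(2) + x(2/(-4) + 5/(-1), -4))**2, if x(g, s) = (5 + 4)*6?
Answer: 3600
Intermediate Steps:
x(g, s) = 54 (x(g, s) = 9*6 = 54)
I(M) = 2 + 2*M (I(M) = -3 + ((M + 5) + M) = -3 + ((5 + M) + M) = -3 + (5 + 2*M) = 2 + 2*M)
(I(2) + x(2/(-4) + 5/(-1), -4))**2 = ((2 + 2*2) + 54)**2 = ((2 + 4) + 54)**2 = (6 + 54)**2 = 60**2 = 3600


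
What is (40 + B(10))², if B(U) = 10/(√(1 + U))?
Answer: 17700/11 + 800*√11/11 ≈ 1850.3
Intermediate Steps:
B(U) = 10/√(1 + U)
(40 + B(10))² = (40 + 10/√(1 + 10))² = (40 + 10/√11)² = (40 + 10*(√11/11))² = (40 + 10*√11/11)²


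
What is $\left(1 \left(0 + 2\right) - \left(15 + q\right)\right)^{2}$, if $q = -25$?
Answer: $144$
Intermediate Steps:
$\left(1 \left(0 + 2\right) - \left(15 + q\right)\right)^{2} = \left(1 \left(0 + 2\right) - -10\right)^{2} = \left(1 \cdot 2 + \left(-15 + 25\right)\right)^{2} = \left(2 + 10\right)^{2} = 12^{2} = 144$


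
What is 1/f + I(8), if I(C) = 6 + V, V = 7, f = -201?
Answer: 2612/201 ≈ 12.995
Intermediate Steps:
I(C) = 13 (I(C) = 6 + 7 = 13)
1/f + I(8) = 1/(-201) + 13 = -1/201 + 13 = 2612/201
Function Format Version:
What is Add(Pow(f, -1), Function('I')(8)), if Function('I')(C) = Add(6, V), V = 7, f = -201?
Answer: Rational(2612, 201) ≈ 12.995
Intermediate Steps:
Function('I')(C) = 13 (Function('I')(C) = Add(6, 7) = 13)
Add(Pow(f, -1), Function('I')(8)) = Add(Pow(-201, -1), 13) = Add(Rational(-1, 201), 13) = Rational(2612, 201)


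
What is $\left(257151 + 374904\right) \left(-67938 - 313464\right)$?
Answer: $-241067041110$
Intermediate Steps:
$\left(257151 + 374904\right) \left(-67938 - 313464\right) = 632055 \left(-67938 - 313464\right) = 632055 \left(-381402\right) = -241067041110$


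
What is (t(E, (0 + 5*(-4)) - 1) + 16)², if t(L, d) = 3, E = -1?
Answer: 361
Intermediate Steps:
(t(E, (0 + 5*(-4)) - 1) + 16)² = (3 + 16)² = 19² = 361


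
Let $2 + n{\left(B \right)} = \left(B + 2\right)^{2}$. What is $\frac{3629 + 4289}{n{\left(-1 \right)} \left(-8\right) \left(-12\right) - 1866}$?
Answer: $- \frac{3959}{981} \approx -4.0357$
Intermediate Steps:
$n{\left(B \right)} = -2 + \left(2 + B\right)^{2}$ ($n{\left(B \right)} = -2 + \left(B + 2\right)^{2} = -2 + \left(2 + B\right)^{2}$)
$\frac{3629 + 4289}{n{\left(-1 \right)} \left(-8\right) \left(-12\right) - 1866} = \frac{3629 + 4289}{\left(-2 + \left(2 - 1\right)^{2}\right) \left(-8\right) \left(-12\right) - 1866} = \frac{7918}{\left(-2 + 1^{2}\right) \left(-8\right) \left(-12\right) - 1866} = \frac{7918}{\left(-2 + 1\right) \left(-8\right) \left(-12\right) - 1866} = \frac{7918}{\left(-1\right) \left(-8\right) \left(-12\right) - 1866} = \frac{7918}{8 \left(-12\right) - 1866} = \frac{7918}{-96 - 1866} = \frac{7918}{-1962} = 7918 \left(- \frac{1}{1962}\right) = - \frac{3959}{981}$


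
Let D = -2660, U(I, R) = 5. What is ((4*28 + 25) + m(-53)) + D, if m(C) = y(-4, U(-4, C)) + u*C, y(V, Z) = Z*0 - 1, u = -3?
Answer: -2365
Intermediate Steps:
y(V, Z) = -1 (y(V, Z) = 0 - 1 = -1)
m(C) = -1 - 3*C
((4*28 + 25) + m(-53)) + D = ((4*28 + 25) + (-1 - 3*(-53))) - 2660 = ((112 + 25) + (-1 + 159)) - 2660 = (137 + 158) - 2660 = 295 - 2660 = -2365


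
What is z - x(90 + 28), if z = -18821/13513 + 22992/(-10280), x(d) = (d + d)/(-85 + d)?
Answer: -6177656831/573018765 ≈ -10.781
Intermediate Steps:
x(d) = 2*d/(-85 + d) (x(d) = (2*d)/(-85 + d) = 2*d/(-85 + d))
z = -63021347/17364205 (z = -18821*1/13513 + 22992*(-1/10280) = -18821/13513 - 2874/1285 = -63021347/17364205 ≈ -3.6294)
z - x(90 + 28) = -63021347/17364205 - 2*(90 + 28)/(-85 + (90 + 28)) = -63021347/17364205 - 2*118/(-85 + 118) = -63021347/17364205 - 2*118/33 = -63021347/17364205 - 1*236/33 = -63021347/17364205 - 236/33 = -6177656831/573018765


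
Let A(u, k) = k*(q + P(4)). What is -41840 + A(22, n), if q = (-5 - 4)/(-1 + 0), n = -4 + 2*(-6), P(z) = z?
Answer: -42048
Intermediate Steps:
n = -16 (n = -4 - 12 = -16)
q = 9 (q = -9/(-1) = -9*(-1) = 9)
A(u, k) = 13*k (A(u, k) = k*(9 + 4) = k*13 = 13*k)
-41840 + A(22, n) = -41840 + 13*(-16) = -41840 - 208 = -42048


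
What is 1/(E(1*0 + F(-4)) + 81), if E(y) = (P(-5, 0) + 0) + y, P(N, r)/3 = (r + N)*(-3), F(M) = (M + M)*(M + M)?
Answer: 1/190 ≈ 0.0052632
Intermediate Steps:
F(M) = 4*M² (F(M) = (2*M)*(2*M) = 4*M²)
P(N, r) = -9*N - 9*r (P(N, r) = 3*((r + N)*(-3)) = 3*((N + r)*(-3)) = 3*(-3*N - 3*r) = -9*N - 9*r)
E(y) = 45 + y (E(y) = ((-9*(-5) - 9*0) + 0) + y = ((45 + 0) + 0) + y = (45 + 0) + y = 45 + y)
1/(E(1*0 + F(-4)) + 81) = 1/((45 + (1*0 + 4*(-4)²)) + 81) = 1/((45 + (0 + 4*16)) + 81) = 1/((45 + (0 + 64)) + 81) = 1/((45 + 64) + 81) = 1/(109 + 81) = 1/190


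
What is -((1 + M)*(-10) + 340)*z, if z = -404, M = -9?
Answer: 169680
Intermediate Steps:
-((1 + M)*(-10) + 340)*z = -((1 - 9)*(-10) + 340)*(-404) = -(-8*(-10) + 340)*(-404) = -(80 + 340)*(-404) = -420*(-404) = -1*(-169680) = 169680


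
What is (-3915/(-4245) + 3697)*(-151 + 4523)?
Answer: 4575350464/283 ≈ 1.6167e+7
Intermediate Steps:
(-3915/(-4245) + 3697)*(-151 + 4523) = (-3915*(-1/4245) + 3697)*4372 = (261/283 + 3697)*4372 = (1046512/283)*4372 = 4575350464/283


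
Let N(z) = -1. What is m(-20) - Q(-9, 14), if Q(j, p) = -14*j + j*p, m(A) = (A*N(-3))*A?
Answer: -400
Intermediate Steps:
m(A) = -A**2 (m(A) = (A*(-1))*A = (-A)*A = -A**2)
m(-20) - Q(-9, 14) = -1*(-20)**2 - (-9)*(-14 + 14) = -1*400 - (-9)*0 = -400 - 1*0 = -400 + 0 = -400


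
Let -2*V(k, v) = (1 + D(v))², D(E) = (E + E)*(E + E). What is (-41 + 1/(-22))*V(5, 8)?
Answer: 59642247/44 ≈ 1.3555e+6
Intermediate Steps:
D(E) = 4*E² (D(E) = (2*E)*(2*E) = 4*E²)
V(k, v) = -(1 + 4*v²)²/2
(-41 + 1/(-22))*V(5, 8) = (-41 + 1/(-22))*(-(1 + 4*8²)²/2) = (-41 - 1/22)*(-(1 + 4*64)²/2) = -(-903)*(1 + 256)²/44 = -(-903)*257²/44 = -(-903)*66049/44 = -903/22*(-66049/2) = 59642247/44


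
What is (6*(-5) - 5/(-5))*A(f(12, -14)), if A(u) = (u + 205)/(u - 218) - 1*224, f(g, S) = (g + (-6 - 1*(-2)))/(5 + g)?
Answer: 24123505/3698 ≈ 6523.4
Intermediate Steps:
f(g, S) = (-4 + g)/(5 + g) (f(g, S) = (g + (-6 + 2))/(5 + g) = (g - 4)/(5 + g) = (-4 + g)/(5 + g))
A(u) = -224 + (205 + u)/(-218 + u) (A(u) = (205 + u)/(-218 + u) - 224 = -224 + (205 + u)/(-218 + u))
(6*(-5) - 5/(-5))*A(f(12, -14)) = (6*(-5) - 5/(-5))*((49037 - 223*(-4 + 12)/(5 + 12))/(-218 + (-4 + 12)/(5 + 12))) = (-30 - 5*(-⅕))*((49037 - 223*8/17)/(-218 + 8/17)) = (-30 + 1)*((49037 - 223*8/17)/(-218 + (1/17)*8)) = -29*(49037 - 223*8/17)/(-218 + 8/17) = -29*(49037 - 1784/17)/(-3698/17) = -(-493)*831845/(3698*17) = -29*(-831845/3698) = 24123505/3698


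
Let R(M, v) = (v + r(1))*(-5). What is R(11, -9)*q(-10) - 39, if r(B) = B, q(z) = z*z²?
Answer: -40039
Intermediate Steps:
q(z) = z³
R(M, v) = -5 - 5*v (R(M, v) = (v + 1)*(-5) = (1 + v)*(-5) = -5 - 5*v)
R(11, -9)*q(-10) - 39 = (-5 - 5*(-9))*(-10)³ - 39 = (-5 + 45)*(-1000) - 39 = 40*(-1000) - 39 = -40000 - 39 = -40039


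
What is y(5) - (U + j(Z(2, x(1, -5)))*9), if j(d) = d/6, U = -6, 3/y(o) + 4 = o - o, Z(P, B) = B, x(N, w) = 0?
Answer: 21/4 ≈ 5.2500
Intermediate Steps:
y(o) = -¾ (y(o) = 3/(-4 + (o - o)) = 3/(-4 + 0) = 3/(-4) = 3*(-¼) = -¾)
j(d) = d/6 (j(d) = d*(⅙) = d/6)
y(5) - (U + j(Z(2, x(1, -5)))*9) = -¾ - (-6 + ((⅙)*0)*9) = -¾ - (-6 + 0*9) = -¾ - (-6 + 0) = -¾ - 1*(-6) = -¾ + 6 = 21/4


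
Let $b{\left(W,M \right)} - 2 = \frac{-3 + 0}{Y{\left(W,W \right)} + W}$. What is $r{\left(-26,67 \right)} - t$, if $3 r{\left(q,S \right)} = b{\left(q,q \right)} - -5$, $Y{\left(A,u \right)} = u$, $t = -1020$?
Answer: $\frac{159487}{156} \approx 1022.4$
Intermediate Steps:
$b{\left(W,M \right)} = 2 - \frac{3}{2 W}$ ($b{\left(W,M \right)} = 2 + \frac{-3 + 0}{W + W} = 2 - \frac{3}{2 W}$)
$r{\left(q,S \right)} = \frac{7}{3} - \frac{1}{2 q}$ ($r{\left(q,S \right)} = \frac{\left(2 - \frac{3}{2 q}\right) - -5}{3} = \frac{\left(2 - \frac{3}{2 q}\right) + 5}{3} = \frac{7 - \frac{3}{2 q}}{3} = \frac{7}{3} - \frac{1}{2 q}$)
$r{\left(-26,67 \right)} - t = \frac{-3 + 14 \left(-26\right)}{6 \left(-26\right)} - -1020 = \frac{1}{6} \left(- \frac{1}{26}\right) \left(-3 - 364\right) + 1020 = \frac{1}{6} \left(- \frac{1}{26}\right) \left(-367\right) + 1020 = \frac{367}{156} + 1020 = \frac{159487}{156}$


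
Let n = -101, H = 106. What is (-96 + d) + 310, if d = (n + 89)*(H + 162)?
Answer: -3002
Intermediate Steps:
d = -3216 (d = (-101 + 89)*(106 + 162) = -12*268 = -3216)
(-96 + d) + 310 = (-96 - 3216) + 310 = -3312 + 310 = -3002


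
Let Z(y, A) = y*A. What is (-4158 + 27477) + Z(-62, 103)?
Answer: 16933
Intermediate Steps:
Z(y, A) = A*y
(-4158 + 27477) + Z(-62, 103) = (-4158 + 27477) + 103*(-62) = 23319 - 6386 = 16933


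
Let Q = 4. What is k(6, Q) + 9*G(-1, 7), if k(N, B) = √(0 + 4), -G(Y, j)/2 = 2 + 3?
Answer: -88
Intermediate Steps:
G(Y, j) = -10 (G(Y, j) = -2*(2 + 3) = -2*5 = -10)
k(N, B) = 2 (k(N, B) = √4 = 2)
k(6, Q) + 9*G(-1, 7) = 2 + 9*(-10) = 2 - 90 = -88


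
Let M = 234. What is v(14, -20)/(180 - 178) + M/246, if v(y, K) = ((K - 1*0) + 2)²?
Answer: 6681/41 ≈ 162.95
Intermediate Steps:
v(y, K) = (2 + K)² (v(y, K) = ((K + 0) + 2)² = (K + 2)² = (2 + K)²)
v(14, -20)/(180 - 178) + M/246 = (2 - 20)²/(180 - 178) + 234/246 = (-18)²/2 + 234*(1/246) = 324*(½) + 39/41 = 162 + 39/41 = 6681/41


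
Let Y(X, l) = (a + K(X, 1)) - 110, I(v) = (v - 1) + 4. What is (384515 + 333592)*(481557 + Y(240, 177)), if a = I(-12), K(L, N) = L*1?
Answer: 345896343546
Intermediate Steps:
K(L, N) = L
I(v) = 3 + v (I(v) = (-1 + v) + 4 = 3 + v)
a = -9 (a = 3 - 12 = -9)
Y(X, l) = -119 + X (Y(X, l) = (-9 + X) - 110 = -119 + X)
(384515 + 333592)*(481557 + Y(240, 177)) = (384515 + 333592)*(481557 + (-119 + 240)) = 718107*(481557 + 121) = 718107*481678 = 345896343546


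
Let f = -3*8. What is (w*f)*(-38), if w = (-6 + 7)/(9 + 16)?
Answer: 912/25 ≈ 36.480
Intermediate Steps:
w = 1/25 ≈ 0.040000
f = -24
(w*f)*(-38) = ((1/25)*(-24))*(-38) = -24/25*(-38) = 912/25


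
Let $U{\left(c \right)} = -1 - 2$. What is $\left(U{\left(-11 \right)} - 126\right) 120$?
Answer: $-15480$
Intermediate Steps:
$U{\left(c \right)} = -3$
$\left(U{\left(-11 \right)} - 126\right) 120 = \left(-3 - 126\right) 120 = \left(-129\right) 120 = -15480$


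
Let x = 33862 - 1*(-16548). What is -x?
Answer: -50410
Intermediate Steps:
x = 50410 (x = 33862 + 16548 = 50410)
-x = -1*50410 = -50410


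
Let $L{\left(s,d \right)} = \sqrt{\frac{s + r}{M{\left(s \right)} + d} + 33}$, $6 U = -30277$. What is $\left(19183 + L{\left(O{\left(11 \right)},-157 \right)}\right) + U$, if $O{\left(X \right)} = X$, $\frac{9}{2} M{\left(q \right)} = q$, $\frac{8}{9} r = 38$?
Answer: $\frac{84821}{6} + \frac{\sqrt{252712707}}{2782} \approx 14143.0$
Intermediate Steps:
$r = \frac{171}{4}$ ($r = \frac{9}{8} \cdot 38 = \frac{171}{4} \approx 42.75$)
$M{\left(q \right)} = \frac{2 q}{9}$
$U = - \frac{30277}{6}$ ($U = \frac{1}{6} \left(-30277\right) = - \frac{30277}{6} \approx -5046.2$)
$L{\left(s,d \right)} = \sqrt{33 + \frac{\frac{171}{4} + s}{d + \frac{2 s}{9}}}$ ($L{\left(s,d \right)} = \sqrt{\frac{s + \frac{171}{4}}{\frac{2 s}{9} + d} + 33} = \sqrt{\frac{\frac{171}{4} + s}{d + \frac{2 s}{9}} + 33} = \sqrt{33 + \frac{\frac{171}{4} + s}{d + \frac{2 s}{9}}}$)
$\left(19183 + L{\left(O{\left(11 \right)},-157 \right)}\right) + U = \left(19183 + \frac{\sqrt{3} \sqrt{\frac{513 + 100 \cdot 11 + 396 \left(-157\right)}{2 \cdot 11 + 9 \left(-157\right)}}}{2}\right) - \frac{30277}{6} = \left(19183 + \frac{\sqrt{3} \sqrt{\frac{513 + 1100 - 62172}{22 - 1413}}}{2}\right) - \frac{30277}{6} = \left(19183 + \frac{\sqrt{3} \sqrt{\frac{1}{-1391} \left(-60559\right)}}{2}\right) - \frac{30277}{6} = \left(19183 + \frac{\sqrt{3} \sqrt{\left(- \frac{1}{1391}\right) \left(-60559\right)}}{2}\right) - \frac{30277}{6} = \left(19183 + \frac{\sqrt{3} \sqrt{\frac{60559}{1391}}}{2}\right) - \frac{30277}{6} = \left(19183 + \frac{\sqrt{3} \frac{\sqrt{84237569}}{1391}}{2}\right) - \frac{30277}{6} = \left(19183 + \frac{\sqrt{252712707}}{2782}\right) - \frac{30277}{6} = \frac{84821}{6} + \frac{\sqrt{252712707}}{2782}$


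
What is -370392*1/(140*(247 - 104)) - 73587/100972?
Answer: -883464381/45942260 ≈ -19.230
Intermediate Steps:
-370392*1/(140*(247 - 104)) - 73587/100972 = -370392/(143*140) - 73587*1/100972 = -370392/20020 - 73587/100972 = -370392*1/20020 - 73587/100972 = -8418/455 - 73587/100972 = -883464381/45942260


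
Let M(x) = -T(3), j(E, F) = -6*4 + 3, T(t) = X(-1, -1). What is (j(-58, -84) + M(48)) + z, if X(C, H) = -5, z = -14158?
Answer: -14174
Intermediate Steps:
T(t) = -5
j(E, F) = -21 (j(E, F) = -24 + 3 = -21)
M(x) = 5 (M(x) = -1*(-5) = 5)
(j(-58, -84) + M(48)) + z = (-21 + 5) - 14158 = -16 - 14158 = -14174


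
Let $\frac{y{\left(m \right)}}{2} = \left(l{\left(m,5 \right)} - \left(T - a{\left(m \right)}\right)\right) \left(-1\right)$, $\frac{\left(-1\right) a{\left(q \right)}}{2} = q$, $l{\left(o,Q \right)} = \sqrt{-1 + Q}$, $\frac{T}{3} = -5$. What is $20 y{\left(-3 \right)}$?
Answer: $-920$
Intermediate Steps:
$T = -15$ ($T = 3 \left(-5\right) = -15$)
$a{\left(q \right)} = - 2 q$
$y{\left(m \right)} = -34 + 4 m$ ($y{\left(m \right)} = 2 \left(\sqrt{-1 + 5} - \left(-15 + 2 m\right)\right) \left(-1\right) = 2 \left(\sqrt{4} - \left(-15 + 2 m\right)\right) \left(-1\right) = 2 \left(2 - \left(-15 + 2 m\right)\right) \left(-1\right) = 2 \left(17 - 2 m\right) \left(-1\right) = 2 \left(-17 + 2 m\right) = -34 + 4 m$)
$20 y{\left(-3 \right)} = 20 \left(-34 + 4 \left(-3\right)\right) = 20 \left(-34 - 12\right) = 20 \left(-46\right) = -920$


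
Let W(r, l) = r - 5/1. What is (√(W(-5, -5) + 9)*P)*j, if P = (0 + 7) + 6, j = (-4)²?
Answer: 208*I ≈ 208.0*I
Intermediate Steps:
W(r, l) = -5 + r (W(r, l) = r - 5*1 = r - 5 = -5 + r)
j = 16
P = 13 (P = 7 + 6 = 13)
(√(W(-5, -5) + 9)*P)*j = (√((-5 - 5) + 9)*13)*16 = (√(-10 + 9)*13)*16 = (√(-1)*13)*16 = (I*13)*16 = (13*I)*16 = 208*I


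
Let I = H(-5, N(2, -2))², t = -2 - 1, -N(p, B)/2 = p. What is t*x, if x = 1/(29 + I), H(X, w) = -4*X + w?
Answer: -1/95 ≈ -0.010526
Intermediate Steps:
N(p, B) = -2*p
H(X, w) = w - 4*X
t = -3
I = 256 (I = (-2*2 - 4*(-5))² = (-4 + 20)² = 16² = 256)
x = 1/285 (x = 1/(29 + 256) = 1/285 ≈ 0.0035088)
t*x = -3*1/285 = -1/95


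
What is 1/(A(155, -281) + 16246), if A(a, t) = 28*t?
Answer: 1/8378 ≈ 0.00011936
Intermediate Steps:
1/(A(155, -281) + 16246) = 1/(28*(-281) + 16246) = 1/(-7868 + 16246) = 1/8378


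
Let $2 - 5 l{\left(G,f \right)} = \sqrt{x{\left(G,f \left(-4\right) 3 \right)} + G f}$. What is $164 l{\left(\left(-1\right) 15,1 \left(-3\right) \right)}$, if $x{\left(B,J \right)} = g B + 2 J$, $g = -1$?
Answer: $\frac{328}{5} - \frac{328 \sqrt{33}}{5} \approx -311.24$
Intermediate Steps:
$x{\left(B,J \right)} = - B + 2 J$
$l{\left(G,f \right)} = \frac{2}{5} - \frac{\sqrt{- G - 24 f + G f}}{5}$ ($l{\left(G,f \right)} = \frac{2}{5} - \frac{\sqrt{\left(- G + 2 f \left(-4\right) 3\right) + G f}}{5} = \frac{2}{5} - \frac{\sqrt{\left(- G + 2 - 4 f 3\right) + G f}}{5} = \frac{2}{5} - \frac{\sqrt{\left(- G + 2 \left(- 12 f\right)\right) + G f}}{5} = \frac{2}{5} - \frac{\sqrt{\left(- G - 24 f\right) + G f}}{5} = \frac{2}{5} - \frac{\sqrt{- G - 24 f + G f}}{5}$)
$164 l{\left(\left(-1\right) 15,1 \left(-3\right) \right)} = 164 \left(\frac{2}{5} - \frac{\sqrt{- \left(-1\right) 15 - 24 \cdot 1 \left(-3\right) + \left(-1\right) 15 \cdot 1 \left(-3\right)}}{5}\right) = 164 \left(\frac{2}{5} - \frac{\sqrt{\left(-1\right) \left(-15\right) - -72 - -45}}{5}\right) = 164 \left(\frac{2}{5} - \frac{\sqrt{15 + 72 + 45}}{5}\right) = 164 \left(\frac{2}{5} - \frac{\sqrt{132}}{5}\right) = 164 \left(\frac{2}{5} - \frac{2 \sqrt{33}}{5}\right) = \frac{328}{5} - \frac{328 \sqrt{33}}{5}$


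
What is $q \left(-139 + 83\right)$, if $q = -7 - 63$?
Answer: $3920$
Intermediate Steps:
$q = -70$
$q \left(-139 + 83\right) = - 70 \left(-139 + 83\right) = \left(-70\right) \left(-56\right) = 3920$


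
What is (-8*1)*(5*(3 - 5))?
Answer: 80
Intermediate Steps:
(-8*1)*(5*(3 - 5)) = -40*(-2) = -8*(-10) = 80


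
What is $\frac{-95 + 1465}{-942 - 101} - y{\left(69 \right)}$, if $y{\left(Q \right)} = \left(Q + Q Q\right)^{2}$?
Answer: $- \frac{24332044070}{1043} \approx -2.3329 \cdot 10^{7}$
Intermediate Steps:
$y{\left(Q \right)} = \left(Q + Q^{2}\right)^{2}$
$\frac{-95 + 1465}{-942 - 101} - y{\left(69 \right)} = \frac{-95 + 1465}{-942 - 101} - 69^{2} \left(1 + 69\right)^{2} = \frac{1370}{-1043} - 4761 \cdot 70^{2} = 1370 \left(- \frac{1}{1043}\right) - 4761 \cdot 4900 = - \frac{1370}{1043} - 23328900 = - \frac{24332044070}{1043}$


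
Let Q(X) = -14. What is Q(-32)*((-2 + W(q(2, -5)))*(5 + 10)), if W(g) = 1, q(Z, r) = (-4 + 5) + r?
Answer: 210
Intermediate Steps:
q(Z, r) = 1 + r
Q(-32)*((-2 + W(q(2, -5)))*(5 + 10)) = -14*(-2 + 1)*(5 + 10) = -(-14)*15 = -14*(-15) = 210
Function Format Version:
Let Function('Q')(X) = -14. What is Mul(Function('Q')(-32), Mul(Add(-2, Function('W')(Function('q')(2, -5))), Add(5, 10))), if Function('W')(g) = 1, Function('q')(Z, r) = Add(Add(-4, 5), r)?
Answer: 210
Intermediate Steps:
Function('q')(Z, r) = Add(1, r)
Mul(Function('Q')(-32), Mul(Add(-2, Function('W')(Function('q')(2, -5))), Add(5, 10))) = Mul(-14, Mul(Add(-2, 1), Add(5, 10))) = Mul(-14, Mul(-1, 15)) = Mul(-14, -15) = 210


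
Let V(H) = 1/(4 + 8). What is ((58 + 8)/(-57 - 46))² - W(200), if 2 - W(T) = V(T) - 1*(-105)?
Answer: 13175605/127308 ≈ 103.49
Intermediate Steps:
V(H) = 1/12
W(T) = -1237/12 (W(T) = 2 - (1/12 - 1*(-105)) = 2 - (1/12 + 105) = 2 - 1*1261/12 = 2 - 1261/12 = -1237/12)
((58 + 8)/(-57 - 46))² - W(200) = ((58 + 8)/(-57 - 46))² - 1*(-1237/12) = (66/(-103))² + 1237/12 = (66*(-1/103))² + 1237/12 = (-66/103)² + 1237/12 = 4356/10609 + 1237/12 = 13175605/127308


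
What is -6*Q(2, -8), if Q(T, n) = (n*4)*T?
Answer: 384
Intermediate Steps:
Q(T, n) = 4*T*n (Q(T, n) = (4*n)*T = 4*T*n)
-6*Q(2, -8) = -24*2*(-8) = -6*(-64) = 384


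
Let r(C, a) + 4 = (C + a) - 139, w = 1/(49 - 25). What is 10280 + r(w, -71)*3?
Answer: 77105/8 ≈ 9638.1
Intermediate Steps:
w = 1/24 ≈ 0.041667
r(C, a) = -143 + C + a (r(C, a) = -4 + ((C + a) - 139) = -4 + (-139 + C + a) = -143 + C + a)
10280 + r(w, -71)*3 = 10280 + (-143 + 1/24 - 71)*3 = 10280 - 5135/24*3 = 10280 - 5135/8 = 77105/8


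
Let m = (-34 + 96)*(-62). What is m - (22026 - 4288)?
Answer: -21582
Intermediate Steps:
m = -3844 (m = 62*(-62) = -3844)
m - (22026 - 4288) = -3844 - (22026 - 4288) = -3844 - 1*17738 = -3844 - 17738 = -21582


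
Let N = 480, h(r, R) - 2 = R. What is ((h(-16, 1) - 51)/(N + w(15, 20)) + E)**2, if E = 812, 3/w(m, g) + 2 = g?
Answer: 5471313959056/8300161 ≈ 6.5918e+5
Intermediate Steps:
h(r, R) = 2 + R
w(m, g) = 3/(-2 + g)
((h(-16, 1) - 51)/(N + w(15, 20)) + E)**2 = (((2 + 1) - 51)/(480 + 3/(-2 + 20)) + 812)**2 = ((3 - 51)/(480 + 3/18) + 812)**2 = (-48/(480 + 3*(1/18)) + 812)**2 = (-48/(480 + 1/6) + 812)**2 = (-48/2881/6 + 812)**2 = (-48*6/2881 + 812)**2 = (-288/2881 + 812)**2 = (2339084/2881)**2 = 5471313959056/8300161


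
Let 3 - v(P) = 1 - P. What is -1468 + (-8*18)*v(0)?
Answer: -1756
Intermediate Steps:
v(P) = 2 + P (v(P) = 3 - (1 - P) = 3 + (-1 + P) = 2 + P)
-1468 + (-8*18)*v(0) = -1468 + (-8*18)*(2 + 0) = -1468 - 144*2 = -1468 - 288 = -1756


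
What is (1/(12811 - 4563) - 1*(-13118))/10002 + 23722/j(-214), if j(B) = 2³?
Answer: 81576977343/27498832 ≈ 2966.6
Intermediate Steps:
j(B) = 8
(1/(12811 - 4563) - 1*(-13118))/10002 + 23722/j(-214) = (1/(12811 - 4563) - 1*(-13118))/10002 + 23722/8 = (1/8248 + 13118)*(1/10002) + 23722*(⅛) = (1/8248 + 13118)*(1/10002) + 11861/4 = (108197265/8248)*(1/10002) + 11861/4 = 36065755/27498832 + 11861/4 = 81576977343/27498832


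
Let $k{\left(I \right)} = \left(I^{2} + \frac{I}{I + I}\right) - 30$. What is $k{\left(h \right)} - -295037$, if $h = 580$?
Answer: $\frac{1262815}{2} \approx 6.3141 \cdot 10^{5}$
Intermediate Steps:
$k{\left(I \right)} = - \frac{59}{2} + I^{2}$ ($k{\left(I \right)} = \left(I^{2} + \frac{I}{2 I}\right) - 30 = \left(I^{2} + \frac{1}{2 I} I\right) - 30 = \left(I^{2} + \frac{1}{2}\right) - 30 = \left(\frac{1}{2} + I^{2}\right) - 30 = - \frac{59}{2} + I^{2}$)
$k{\left(h \right)} - -295037 = \left(- \frac{59}{2} + 580^{2}\right) - -295037 = \left(- \frac{59}{2} + 336400\right) + 295037 = \frac{672741}{2} + 295037 = \frac{1262815}{2}$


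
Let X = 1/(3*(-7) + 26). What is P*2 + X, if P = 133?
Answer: 1331/5 ≈ 266.20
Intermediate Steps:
X = ⅕ (X = 1/(-21 + 26) = 1/5 = ⅕ ≈ 0.20000)
P*2 + X = 133*2 + ⅕ = 266 + ⅕ = 1331/5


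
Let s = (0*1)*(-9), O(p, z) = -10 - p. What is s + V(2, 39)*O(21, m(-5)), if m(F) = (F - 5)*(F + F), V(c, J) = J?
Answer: -1209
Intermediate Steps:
m(F) = 2*F*(-5 + F) (m(F) = (-5 + F)*(2*F) = 2*F*(-5 + F))
s = 0 (s = 0*(-9) = 0)
s + V(2, 39)*O(21, m(-5)) = 0 + 39*(-10 - 1*21) = 0 + 39*(-10 - 21) = 0 + 39*(-31) = 0 - 1209 = -1209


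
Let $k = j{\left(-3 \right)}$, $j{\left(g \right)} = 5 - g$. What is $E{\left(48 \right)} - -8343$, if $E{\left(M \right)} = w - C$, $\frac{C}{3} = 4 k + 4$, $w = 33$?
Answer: $8268$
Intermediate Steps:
$k = 8$ ($k = 5 - -3 = 5 + 3 = 8$)
$C = 108$ ($C = 3 \left(4 \cdot 8 + 4\right) = 3 \left(32 + 4\right) = 3 \cdot 36 = 108$)
$E{\left(M \right)} = -75$ ($E{\left(M \right)} = 33 - 108 = -75$)
$E{\left(48 \right)} - -8343 = -75 - -8343 = -75 + 8343 = 8268$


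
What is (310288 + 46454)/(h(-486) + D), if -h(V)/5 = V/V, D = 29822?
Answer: 39638/3313 ≈ 11.964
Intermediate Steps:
h(V) = -5 (h(V) = -5*V/V = -5*1 = -5)
(310288 + 46454)/(h(-486) + D) = (310288 + 46454)/(-5 + 29822) = 356742/29817 = 356742*(1/29817) = 39638/3313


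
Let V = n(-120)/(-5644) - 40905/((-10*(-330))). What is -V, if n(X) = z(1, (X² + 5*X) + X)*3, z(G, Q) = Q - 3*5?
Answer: 3051261/155210 ≈ 19.659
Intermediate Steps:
z(G, Q) = -15 + Q (z(G, Q) = Q - 15 = -15 + Q)
n(X) = -45 + 3*X² + 18*X (n(X) = (-15 + ((X² + 5*X) + X))*3 = (-15 + (X² + 6*X))*3 = (-15 + X² + 6*X)*3 = -45 + 3*X² + 18*X)
V = -3051261/155210 (V = (-45 + 3*(-120)*(6 - 120))/(-5644) - 40905/((-10*(-330))) = (-45 + 3*(-120)*(-114))*(-1/5644) - 40905/3300 = (-45 + 41040)*(-1/5644) - 40905*1/3300 = 40995*(-1/5644) - 2727/220 = -40995/5644 - 2727/220 = -3051261/155210 ≈ -19.659)
-V = -1*(-3051261/155210) = 3051261/155210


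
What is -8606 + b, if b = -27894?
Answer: -36500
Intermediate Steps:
-8606 + b = -8606 - 27894 = -36500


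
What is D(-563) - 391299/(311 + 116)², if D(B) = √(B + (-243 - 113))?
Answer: -391299/182329 + I*√919 ≈ -2.1461 + 30.315*I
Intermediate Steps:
D(B) = √(-356 + B) (D(B) = √(B - 356) = √(-356 + B))
D(-563) - 391299/(311 + 116)² = √(-356 - 563) - 391299/(311 + 116)² = √(-919) - 391299/(427²) = I*√919 - 391299/182329 = -391299/182329 + I*√919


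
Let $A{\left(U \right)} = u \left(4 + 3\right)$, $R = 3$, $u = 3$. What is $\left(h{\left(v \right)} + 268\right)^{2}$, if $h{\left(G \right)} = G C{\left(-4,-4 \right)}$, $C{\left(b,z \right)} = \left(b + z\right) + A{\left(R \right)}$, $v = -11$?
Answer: $15625$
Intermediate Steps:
$A{\left(U \right)} = 21$ ($A{\left(U \right)} = 3 \left(4 + 3\right) = 3 \cdot 7 = 21$)
$C{\left(b,z \right)} = 21 + b + z$ ($C{\left(b,z \right)} = \left(b + z\right) + 21 = 21 + b + z$)
$h{\left(G \right)} = 13 G$ ($h{\left(G \right)} = G \left(21 - 4 - 4\right) = G 13 = 13 G$)
$\left(h{\left(v \right)} + 268\right)^{2} = \left(13 \left(-11\right) + 268\right)^{2} = \left(-143 + 268\right)^{2} = 125^{2} = 15625$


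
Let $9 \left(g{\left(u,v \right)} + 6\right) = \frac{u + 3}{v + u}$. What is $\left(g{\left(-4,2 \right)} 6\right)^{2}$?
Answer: $\frac{11449}{9} \approx 1272.1$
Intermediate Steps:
$g{\left(u,v \right)} = -6 + \frac{3 + u}{9 \left(u + v\right)}$ ($g{\left(u,v \right)} = -6 + \frac{\left(u + 3\right) \frac{1}{v + u}}{9} = -6 + \frac{\left(3 + u\right) \frac{1}{u + v}}{9} = -6 + \frac{\frac{1}{u + v} \left(3 + u\right)}{9} = -6 + \frac{3 + u}{9 \left(u + v\right)}$)
$\left(g{\left(-4,2 \right)} 6\right)^{2} = \left(\frac{3 - 108 - -212}{9 \left(-4 + 2\right)} 6\right)^{2} = \left(\frac{3 - 108 + 212}{9 \left(-2\right)} 6\right)^{2} = \left(\frac{1}{9} \left(- \frac{1}{2}\right) 107 \cdot 6\right)^{2} = \left(\left(- \frac{107}{18}\right) 6\right)^{2} = \left(- \frac{107}{3}\right)^{2} = \frac{11449}{9}$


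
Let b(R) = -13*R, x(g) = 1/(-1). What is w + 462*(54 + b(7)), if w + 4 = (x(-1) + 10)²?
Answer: -17017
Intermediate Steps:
x(g) = -1
w = 77 (w = -4 + (-1 + 10)² = -4 + 9² = -4 + 81 = 77)
w + 462*(54 + b(7)) = 77 + 462*(54 - 13*7) = 77 + 462*(54 - 91) = 77 + 462*(-37) = 77 - 17094 = -17017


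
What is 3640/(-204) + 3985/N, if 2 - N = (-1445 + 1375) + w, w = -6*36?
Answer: -19615/4896 ≈ -4.0063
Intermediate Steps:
w = -216
N = 288 (N = 2 - ((-1445 + 1375) - 216) = 2 - (-70 - 216) = 2 - 1*(-286) = 2 + 286 = 288)
3640/(-204) + 3985/N = 3640/(-204) + 3985/288 = 3640*(-1/204) + 3985*(1/288) = -910/51 + 3985/288 = -19615/4896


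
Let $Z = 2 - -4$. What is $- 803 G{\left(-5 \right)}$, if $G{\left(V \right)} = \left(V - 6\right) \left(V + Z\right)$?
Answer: $8833$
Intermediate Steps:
$Z = 6$ ($Z = 2 + 4 = 6$)
$G{\left(V \right)} = \left(-6 + V\right) \left(6 + V\right)$ ($G{\left(V \right)} = \left(V - 6\right) \left(V + 6\right) = \left(V - 6\right) \left(6 + V\right) = \left(-6 + V\right) \left(6 + V\right)$)
$- 803 G{\left(-5 \right)} = - 803 \left(-36 + \left(-5\right)^{2}\right) = - 803 \left(-36 + 25\right) = \left(-803\right) \left(-11\right) = 8833$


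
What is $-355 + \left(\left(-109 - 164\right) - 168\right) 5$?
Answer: $-2560$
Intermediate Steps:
$-355 + \left(\left(-109 - 164\right) - 168\right) 5 = -355 + \left(-273 - 168\right) 5 = -355 - 2205 = -2560$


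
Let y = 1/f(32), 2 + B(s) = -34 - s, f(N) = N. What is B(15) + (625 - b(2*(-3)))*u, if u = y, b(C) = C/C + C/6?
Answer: -1007/32 ≈ -31.469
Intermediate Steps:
b(C) = 1 + C/6 (b(C) = 1 + C*(⅙) = 1 + C/6)
B(s) = -36 - s (B(s) = -2 + (-34 - s) = -36 - s)
y = 1/32 ≈ 0.031250
u = 1/32 ≈ 0.031250
B(15) + (625 - b(2*(-3)))*u = (-36 - 1*15) + (625 - (1 + (2*(-3))/6))*(1/32) = (-36 - 15) + (625 - (1 + (⅙)*(-6)))*(1/32) = -51 + (625 - (1 - 1))*(1/32) = -51 + (625 - 1*0)*(1/32) = -51 + (625 + 0)*(1/32) = -51 + 625*(1/32) = -51 + 625/32 = -1007/32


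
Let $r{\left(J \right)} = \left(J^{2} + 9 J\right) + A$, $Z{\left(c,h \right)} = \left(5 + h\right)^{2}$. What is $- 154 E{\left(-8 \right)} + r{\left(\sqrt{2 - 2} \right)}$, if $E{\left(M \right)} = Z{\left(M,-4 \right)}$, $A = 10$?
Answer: $-144$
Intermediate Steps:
$E{\left(M \right)} = 1$ ($E{\left(M \right)} = \left(5 - 4\right)^{2} = 1^{2} = 1$)
$r{\left(J \right)} = 10 + J^{2} + 9 J$ ($r{\left(J \right)} = \left(J^{2} + 9 J\right) + 10 = 10 + J^{2} + 9 J$)
$- 154 E{\left(-8 \right)} + r{\left(\sqrt{2 - 2} \right)} = \left(-154\right) 1 + \left(10 + \left(\sqrt{2 - 2}\right)^{2} + 9 \sqrt{2 - 2}\right) = -154 + \left(10 + \left(\sqrt{0}\right)^{2} + 9 \sqrt{0}\right) = -154 + \left(10 + 0^{2} + 9 \cdot 0\right) = -154 + \left(10 + 0 + 0\right) = -154 + 10 = -144$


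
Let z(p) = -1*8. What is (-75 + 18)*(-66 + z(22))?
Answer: 4218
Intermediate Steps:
z(p) = -8
(-75 + 18)*(-66 + z(22)) = (-75 + 18)*(-66 - 8) = -57*(-74) = 4218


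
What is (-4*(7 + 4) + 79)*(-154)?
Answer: -5390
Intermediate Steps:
(-4*(7 + 4) + 79)*(-154) = (-4*11 + 79)*(-154) = (-44 + 79)*(-154) = 35*(-154) = -5390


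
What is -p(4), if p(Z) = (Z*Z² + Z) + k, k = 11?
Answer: -79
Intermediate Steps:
p(Z) = 11 + Z + Z³ (p(Z) = (Z*Z² + Z) + 11 = (Z³ + Z) + 11 = (Z + Z³) + 11 = 11 + Z + Z³)
-p(4) = -(11 + 4 + 4³) = -(11 + 4 + 64) = -1*79 = -79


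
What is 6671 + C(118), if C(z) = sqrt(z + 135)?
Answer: 6671 + sqrt(253) ≈ 6686.9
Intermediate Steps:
C(z) = sqrt(135 + z)
6671 + C(118) = 6671 + sqrt(135 + 118) = 6671 + sqrt(253)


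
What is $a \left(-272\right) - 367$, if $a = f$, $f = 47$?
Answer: $-13151$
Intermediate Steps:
$a = 47$
$a \left(-272\right) - 367 = 47 \left(-272\right) - 367 = -12784 - 367 = -13151$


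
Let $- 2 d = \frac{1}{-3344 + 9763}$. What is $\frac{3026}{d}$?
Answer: $-38847788$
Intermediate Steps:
$d = - \frac{1}{12838}$ ($d = - \frac{1}{2 \left(-3344 + 9763\right)} = - \frac{1}{2 \cdot 6419} = \left(- \frac{1}{2}\right) \frac{1}{6419} = - \frac{1}{12838} \approx -7.7894 \cdot 10^{-5}$)
$\frac{3026}{d} = \frac{3026}{- \frac{1}{12838}} = 3026 \left(-12838\right) = -38847788$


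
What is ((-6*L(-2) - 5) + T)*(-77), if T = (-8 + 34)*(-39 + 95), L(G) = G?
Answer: -112651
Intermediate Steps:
T = 1456 (T = 26*56 = 1456)
((-6*L(-2) - 5) + T)*(-77) = ((-6*(-2) - 5) + 1456)*(-77) = ((12 - 5) + 1456)*(-77) = (7 + 1456)*(-77) = 1463*(-77) = -112651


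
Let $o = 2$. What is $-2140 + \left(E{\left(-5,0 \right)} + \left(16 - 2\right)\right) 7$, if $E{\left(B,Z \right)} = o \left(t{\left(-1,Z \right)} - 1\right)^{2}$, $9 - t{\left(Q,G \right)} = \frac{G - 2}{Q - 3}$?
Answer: $- \frac{2509}{2} \approx -1254.5$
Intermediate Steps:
$t{\left(Q,G \right)} = 9 - \frac{-2 + G}{-3 + Q}$ ($t{\left(Q,G \right)} = 9 - \frac{G - 2}{Q - 3} = 9 - \frac{-2 + G}{-3 + Q}$)
$E{\left(B,Z \right)} = 2 \left(\frac{15}{2} + \frac{Z}{4}\right)^{2}$ ($E{\left(B,Z \right)} = 2 \left(\frac{-25 - Z + 9 \left(-1\right)}{-3 - 1} - 1\right)^{2} = 2 \left(\frac{-25 - Z - 9}{-4} - 1\right)^{2} = 2 \left(- \frac{-34 - Z}{4} - 1\right)^{2} = 2 \left(\left(\frac{17}{2} + \frac{Z}{4}\right) - 1\right)^{2} = 2 \left(\frac{15}{2} + \frac{Z}{4}\right)^{2}$)
$-2140 + \left(E{\left(-5,0 \right)} + \left(16 - 2\right)\right) 7 = -2140 + \left(\frac{\left(30 + 0\right)^{2}}{8} + \left(16 - 2\right)\right) 7 = -2140 + \left(\frac{30^{2}}{8} + 14\right) 7 = -2140 + \left(\frac{1}{8} \cdot 900 + 14\right) 7 = -2140 + \left(\frac{225}{2} + 14\right) 7 = -2140 + \frac{253}{2} \cdot 7 = -2140 + \frac{1771}{2} = - \frac{2509}{2}$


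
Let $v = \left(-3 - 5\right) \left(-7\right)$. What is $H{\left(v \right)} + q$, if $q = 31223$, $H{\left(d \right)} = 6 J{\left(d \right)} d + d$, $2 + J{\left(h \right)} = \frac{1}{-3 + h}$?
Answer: $\frac{1622507}{53} \approx 30613.0$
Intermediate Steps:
$J{\left(h \right)} = -2 + \frac{1}{-3 + h}$
$v = 56$ ($v = \left(-8\right) \left(-7\right) = 56$)
$H{\left(d \right)} = d + \frac{6 d \left(7 - 2 d\right)}{-3 + d}$ ($H{\left(d \right)} = 6 \frac{7 - 2 d}{-3 + d} d + d = \frac{6 \left(7 - 2 d\right)}{-3 + d} d + d = \frac{6 d \left(7 - 2 d\right)}{-3 + d} + d = d + \frac{6 d \left(7 - 2 d\right)}{-3 + d}$)
$H{\left(v \right)} + q = \frac{56 \left(39 - 616\right)}{-3 + 56} + 31223 = \frac{56 \left(39 - 616\right)}{53} + 31223 = 56 \cdot \frac{1}{53} \left(-577\right) + 31223 = - \frac{32312}{53} + 31223 = \frac{1622507}{53}$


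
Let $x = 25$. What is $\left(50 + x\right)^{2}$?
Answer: $5625$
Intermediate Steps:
$\left(50 + x\right)^{2} = \left(50 + 25\right)^{2} = 75^{2} = 5625$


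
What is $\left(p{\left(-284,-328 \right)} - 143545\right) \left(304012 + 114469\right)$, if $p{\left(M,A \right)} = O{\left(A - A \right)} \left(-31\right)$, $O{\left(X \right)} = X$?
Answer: $-60070855145$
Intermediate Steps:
$p{\left(M,A \right)} = 0$ ($p{\left(M,A \right)} = \left(A - A\right) \left(-31\right) = 0 \left(-31\right) = 0$)
$\left(p{\left(-284,-328 \right)} - 143545\right) \left(304012 + 114469\right) = \left(0 - 143545\right) \left(304012 + 114469\right) = \left(-143545\right) 418481 = -60070855145$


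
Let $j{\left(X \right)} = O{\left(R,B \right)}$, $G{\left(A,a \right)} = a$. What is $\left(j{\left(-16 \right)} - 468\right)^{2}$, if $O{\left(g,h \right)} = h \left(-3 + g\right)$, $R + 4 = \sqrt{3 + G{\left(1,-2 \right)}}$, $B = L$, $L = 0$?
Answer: $219024$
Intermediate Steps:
$B = 0$
$R = -3$ ($R = -4 + \sqrt{3 - 2} = -4 + \sqrt{1} = -4 + 1 = -3$)
$j{\left(X \right)} = 0$ ($j{\left(X \right)} = 0 \left(-3 - 3\right) = 0 \left(-6\right) = 0$)
$\left(j{\left(-16 \right)} - 468\right)^{2} = \left(0 - 468\right)^{2} = \left(-468\right)^{2} = 219024$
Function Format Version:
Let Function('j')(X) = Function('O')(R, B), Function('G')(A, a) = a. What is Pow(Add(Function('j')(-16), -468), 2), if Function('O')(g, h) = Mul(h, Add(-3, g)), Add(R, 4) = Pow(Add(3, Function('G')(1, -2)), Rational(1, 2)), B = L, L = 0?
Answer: 219024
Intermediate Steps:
B = 0
R = -3 (R = Add(-4, Pow(Add(3, -2), Rational(1, 2))) = Add(-4, Pow(1, Rational(1, 2))) = Add(-4, 1) = -3)
Function('j')(X) = 0 (Function('j')(X) = Mul(0, Add(-3, -3)) = Mul(0, -6) = 0)
Pow(Add(Function('j')(-16), -468), 2) = Pow(Add(0, -468), 2) = Pow(-468, 2) = 219024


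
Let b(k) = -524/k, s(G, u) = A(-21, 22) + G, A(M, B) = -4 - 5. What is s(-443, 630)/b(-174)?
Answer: -19662/131 ≈ -150.09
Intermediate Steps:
A(M, B) = -9
s(G, u) = -9 + G
s(-443, 630)/b(-174) = (-9 - 443)/((-524/(-174))) = -452/((-524*(-1/174))) = -452/262/87 = -452*87/262 = -19662/131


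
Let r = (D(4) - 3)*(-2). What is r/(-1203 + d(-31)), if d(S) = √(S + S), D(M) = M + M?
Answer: 12030/1447271 + 10*I*√62/1447271 ≈ 0.0083122 + 5.4406e-5*I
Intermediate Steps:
D(M) = 2*M
d(S) = √2*√S (d(S) = √(2*S) = √2*√S)
r = -10 (r = (2*4 - 3)*(-2) = (8 - 3)*(-2) = 5*(-2) = -10)
r/(-1203 + d(-31)) = -10/(-1203 + √2*√(-31)) = -10/(-1203 + √2*(I*√31)) = -10/(-1203 + I*√62)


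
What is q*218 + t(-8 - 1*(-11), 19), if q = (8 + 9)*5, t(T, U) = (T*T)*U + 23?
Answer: 18724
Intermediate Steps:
t(T, U) = 23 + U*T² (t(T, U) = T²*U + 23 = U*T² + 23 = 23 + U*T²)
q = 85 (q = 17*5 = 85)
q*218 + t(-8 - 1*(-11), 19) = 85*218 + (23 + 19*(-8 - 1*(-11))²) = 18530 + (23 + 19*(-8 + 11)²) = 18530 + (23 + 19*3²) = 18530 + (23 + 19*9) = 18530 + (23 + 171) = 18530 + 194 = 18724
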